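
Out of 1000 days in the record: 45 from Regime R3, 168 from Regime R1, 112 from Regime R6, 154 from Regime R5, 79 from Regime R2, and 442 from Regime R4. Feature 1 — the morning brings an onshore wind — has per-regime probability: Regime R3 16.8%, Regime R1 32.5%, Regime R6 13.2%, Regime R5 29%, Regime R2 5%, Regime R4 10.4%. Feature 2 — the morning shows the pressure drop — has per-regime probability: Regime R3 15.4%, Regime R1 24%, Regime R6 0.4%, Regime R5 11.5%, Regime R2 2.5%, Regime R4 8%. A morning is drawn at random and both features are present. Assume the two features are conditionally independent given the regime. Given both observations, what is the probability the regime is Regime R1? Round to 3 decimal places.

0.564

By Bayes' rule, posterior ∝ prior × likelihood:
  Regime R3: 0.045 × 0.168 × 0.154 = 0.00116424
  Regime R1: 0.168 × 0.325 × 0.24 = 0.013104
  Regime R6: 0.112 × 0.132 × 0.004 = 0.000059136
  Regime R5: 0.154 × 0.29 × 0.115 = 0.0051359
  Regime R2: 0.079 × 0.05 × 0.025 = 0.00009875
  Regime R4: 0.442 × 0.104 × 0.08 = 0.00367744
Sum = 0.023239466.
P(Regime R1 | evidence) = 0.013104 / 0.023239466 ≈ 0.564.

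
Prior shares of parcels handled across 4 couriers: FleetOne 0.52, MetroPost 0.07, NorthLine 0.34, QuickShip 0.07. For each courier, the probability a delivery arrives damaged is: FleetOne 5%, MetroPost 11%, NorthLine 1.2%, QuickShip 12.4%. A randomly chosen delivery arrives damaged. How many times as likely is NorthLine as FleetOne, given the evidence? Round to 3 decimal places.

0.157

Prior × likelihood for each hypothesis:
  FleetOne: 0.52 × 0.05 = 0.026
  MetroPost: 0.07 × 0.11 = 0.0077
  NorthLine: 0.34 × 0.012 = 0.00408
  QuickShip: 0.07 × 0.124 = 0.00868
Total = 0.04646.
The ratio is 0.00408 / 0.026 (the normalizer cancels) = 0.157.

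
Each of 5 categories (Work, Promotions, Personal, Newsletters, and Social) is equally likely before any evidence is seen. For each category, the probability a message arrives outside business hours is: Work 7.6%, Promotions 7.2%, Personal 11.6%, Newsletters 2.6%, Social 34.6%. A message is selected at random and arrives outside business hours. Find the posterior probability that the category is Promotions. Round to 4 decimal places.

Since the prior is uniform, the posterior is proportional to the likelihood:
  Work: 0.076
  Promotions: 0.072
  Personal: 0.116
  Newsletters: 0.026
  Social: 0.346
Sum = 0.636.
P(Promotions | evidence) = 0.072 / 0.636 ≈ 0.1132.

0.1132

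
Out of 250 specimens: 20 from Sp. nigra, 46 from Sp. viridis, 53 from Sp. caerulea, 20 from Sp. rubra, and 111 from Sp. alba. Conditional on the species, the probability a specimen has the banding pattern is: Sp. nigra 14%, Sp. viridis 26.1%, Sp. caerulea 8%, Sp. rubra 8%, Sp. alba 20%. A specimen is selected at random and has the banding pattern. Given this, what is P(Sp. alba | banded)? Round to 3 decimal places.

0.518

By Bayes' rule, posterior ∝ prior × likelihood:
  Sp. nigra: 0.08 × 0.14 = 0.0112
  Sp. viridis: 0.184 × 0.261 = 0.048024
  Sp. caerulea: 0.212 × 0.08 = 0.01696
  Sp. rubra: 0.08 × 0.08 = 0.0064
  Sp. alba: 0.444 × 0.2 = 0.0888
Normalizing constant = 0.171384.
P(Sp. alba | evidence) = 0.0888 / 0.171384 ≈ 0.518.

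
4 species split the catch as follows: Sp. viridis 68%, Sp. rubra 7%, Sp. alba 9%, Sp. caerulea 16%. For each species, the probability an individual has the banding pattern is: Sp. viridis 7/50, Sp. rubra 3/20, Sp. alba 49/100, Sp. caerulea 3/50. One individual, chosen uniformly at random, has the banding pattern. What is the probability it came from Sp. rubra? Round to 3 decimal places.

Compute prior × likelihood for every hypothesis:
  Sp. viridis: 0.68 × 0.14 = 0.0952
  Sp. rubra: 0.07 × 0.15 = 0.0105
  Sp. alba: 0.09 × 0.49 = 0.0441
  Sp. caerulea: 0.16 × 0.06 = 0.0096
Normalizing constant = 0.1594.
P(Sp. rubra | evidence) = 0.0105 / 0.1594 ≈ 0.066.

0.066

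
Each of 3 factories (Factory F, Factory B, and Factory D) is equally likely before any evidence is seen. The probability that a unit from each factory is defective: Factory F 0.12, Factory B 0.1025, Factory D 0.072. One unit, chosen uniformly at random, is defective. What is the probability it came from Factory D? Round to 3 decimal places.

0.244

Since the prior is uniform, the posterior is proportional to the likelihood:
  Factory F: 0.12
  Factory B: 0.1025
  Factory D: 0.072
Sum = 0.2945.
P(Factory D | evidence) = 0.072 / 0.2945 ≈ 0.244.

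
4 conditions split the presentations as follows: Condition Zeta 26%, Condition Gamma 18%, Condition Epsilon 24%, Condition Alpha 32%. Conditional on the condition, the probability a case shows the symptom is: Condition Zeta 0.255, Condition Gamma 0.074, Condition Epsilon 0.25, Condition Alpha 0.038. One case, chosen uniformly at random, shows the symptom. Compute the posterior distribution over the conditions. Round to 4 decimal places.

Compute prior × likelihood for every hypothesis:
  Condition Zeta: 0.26 × 0.255 = 0.0663
  Condition Gamma: 0.18 × 0.074 = 0.01332
  Condition Epsilon: 0.24 × 0.25 = 0.06
  Condition Alpha: 0.32 × 0.038 = 0.01216
Sum = 0.15178.
P(Condition Zeta | symptomatic) = 0.0663/0.15178 ≈ 0.4368
P(Condition Gamma | symptomatic) = 0.01332/0.15178 ≈ 0.0878
P(Condition Epsilon | symptomatic) = 0.06/0.15178 ≈ 0.3953
P(Condition Alpha | symptomatic) = 0.01216/0.15178 ≈ 0.0801

Condition Zeta 0.4368, Condition Gamma 0.0878, Condition Epsilon 0.3953, Condition Alpha 0.0801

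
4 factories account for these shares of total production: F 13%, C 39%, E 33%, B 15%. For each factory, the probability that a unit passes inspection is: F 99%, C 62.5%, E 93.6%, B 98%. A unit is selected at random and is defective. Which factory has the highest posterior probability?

Taking complements, P(defective | each) = F 0.01, C 0.375, E 0.064, B 0.02.
Prior × likelihood for each hypothesis:
  F: 0.13 × 0.01 = 0.0013
  C: 0.39 × 0.375 = 0.14625
  E: 0.33 × 0.064 = 0.02112
  B: 0.15 × 0.02 = 0.003
Normalizing constant = 0.17167.
Largest term belongs to C, so C is most probable.

C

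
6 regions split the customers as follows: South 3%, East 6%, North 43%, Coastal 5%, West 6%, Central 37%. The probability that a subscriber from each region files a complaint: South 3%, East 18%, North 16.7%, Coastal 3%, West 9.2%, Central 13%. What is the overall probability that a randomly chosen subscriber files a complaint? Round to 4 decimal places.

By Bayes' rule, posterior ∝ prior × likelihood:
  South: 0.03 × 0.03 = 0.0009
  East: 0.06 × 0.18 = 0.0108
  North: 0.43 × 0.167 = 0.07181
  Coastal: 0.05 × 0.03 = 0.0015
  West: 0.06 × 0.092 = 0.00552
  Central: 0.37 × 0.13 = 0.0481
P(complaint) = 0.0009 + 0.0108 + 0.07181 + 0.0015 + 0.00552 + 0.0481 = 0.13863 → 0.1386.

0.1386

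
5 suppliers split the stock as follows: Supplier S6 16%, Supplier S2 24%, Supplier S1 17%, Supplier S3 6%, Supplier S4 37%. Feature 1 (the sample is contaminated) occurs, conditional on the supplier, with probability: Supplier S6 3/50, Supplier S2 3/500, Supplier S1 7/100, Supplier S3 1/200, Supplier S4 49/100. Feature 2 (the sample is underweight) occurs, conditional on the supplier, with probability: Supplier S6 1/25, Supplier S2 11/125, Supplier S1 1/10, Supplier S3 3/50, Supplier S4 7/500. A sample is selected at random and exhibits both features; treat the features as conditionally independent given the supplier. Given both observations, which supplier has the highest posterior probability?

Supplier S4

Compute prior × likelihood for every hypothesis:
  Supplier S6: 0.16 × 0.06 × 0.04 = 0.000384
  Supplier S2: 0.24 × 0.006 × 0.088 = 0.00012672
  Supplier S1: 0.17 × 0.07 × 0.1 = 0.00119
  Supplier S3: 0.06 × 0.005 × 0.06 = 0.000018
  Supplier S4: 0.37 × 0.49 × 0.014 = 0.0025382
Normalizing constant = 0.00425692.
Largest term belongs to Supplier S4, so Supplier S4 is most probable.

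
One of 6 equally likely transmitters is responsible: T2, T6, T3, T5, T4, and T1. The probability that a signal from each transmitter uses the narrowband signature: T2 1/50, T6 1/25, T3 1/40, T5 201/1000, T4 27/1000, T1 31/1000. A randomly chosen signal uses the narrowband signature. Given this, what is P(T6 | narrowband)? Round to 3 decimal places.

With a uniform prior (1/6 each), posterior ∝ likelihood:
  T2: 0.02
  T6: 0.04
  T3: 0.025
  T5: 0.201
  T4: 0.027
  T1: 0.031
Total = 0.344.
P(T6 | evidence) = 0.04 / 0.344 ≈ 0.116.

0.116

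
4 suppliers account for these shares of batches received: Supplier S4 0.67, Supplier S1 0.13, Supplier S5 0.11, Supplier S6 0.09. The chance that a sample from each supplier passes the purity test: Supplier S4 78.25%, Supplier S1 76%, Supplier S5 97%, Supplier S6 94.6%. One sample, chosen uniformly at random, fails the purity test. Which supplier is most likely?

Supplier S4

Taking complements, P(off-spec | each) = Supplier S4 0.2175, Supplier S1 0.24, Supplier S5 0.03, Supplier S6 0.054.
Unnormalized posteriors (prior × likelihood):
  Supplier S4: 0.67 × 0.2175 = 0.145725
  Supplier S1: 0.13 × 0.24 = 0.0312
  Supplier S5: 0.11 × 0.03 = 0.0033
  Supplier S6: 0.09 × 0.054 = 0.00486
Sum = 0.185085.
Largest term belongs to Supplier S4, so Supplier S4 is most probable.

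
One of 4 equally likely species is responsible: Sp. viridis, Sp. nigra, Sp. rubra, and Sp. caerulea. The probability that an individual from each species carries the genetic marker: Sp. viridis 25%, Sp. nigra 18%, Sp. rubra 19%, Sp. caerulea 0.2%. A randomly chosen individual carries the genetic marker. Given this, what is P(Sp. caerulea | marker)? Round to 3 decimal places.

With a uniform prior (1/4 each), posterior ∝ likelihood:
  Sp. viridis: 0.25
  Sp. nigra: 0.18
  Sp. rubra: 0.19
  Sp. caerulea: 0.002
Total = 0.622.
P(Sp. caerulea | evidence) = 0.002 / 0.622 ≈ 0.003.

0.003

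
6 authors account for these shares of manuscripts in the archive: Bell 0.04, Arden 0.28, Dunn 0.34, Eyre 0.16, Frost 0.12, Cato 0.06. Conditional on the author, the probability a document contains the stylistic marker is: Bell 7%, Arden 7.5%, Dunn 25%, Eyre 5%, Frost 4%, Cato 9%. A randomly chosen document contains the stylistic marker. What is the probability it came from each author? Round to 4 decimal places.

Bell 0.0220, Arden 0.1654, Dunn 0.6693, Eyre 0.0630, Frost 0.0378, Cato 0.0425

Prior × likelihood for each hypothesis:
  Bell: 0.04 × 0.07 = 0.0028
  Arden: 0.28 × 0.075 = 0.021
  Dunn: 0.34 × 0.25 = 0.085
  Eyre: 0.16 × 0.05 = 0.008
  Frost: 0.12 × 0.04 = 0.0048
  Cato: 0.06 × 0.09 = 0.0054
Sum = 0.127.
P(Bell | marker) = 0.0028/0.127 ≈ 0.0220
P(Arden | marker) = 0.021/0.127 ≈ 0.1654
P(Dunn | marker) = 0.085/0.127 ≈ 0.6693
P(Eyre | marker) = 0.008/0.127 ≈ 0.0630
P(Frost | marker) = 0.0048/0.127 ≈ 0.0378
P(Cato | marker) = 0.0054/0.127 ≈ 0.0425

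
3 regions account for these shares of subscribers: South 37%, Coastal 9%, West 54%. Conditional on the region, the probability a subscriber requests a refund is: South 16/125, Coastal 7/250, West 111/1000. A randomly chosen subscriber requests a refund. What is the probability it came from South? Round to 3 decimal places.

Prior × likelihood for each hypothesis:
  South: 0.37 × 0.128 = 0.04736
  Coastal: 0.09 × 0.028 = 0.00252
  West: 0.54 × 0.111 = 0.05994
Normalizing constant = 0.10982.
P(South | evidence) = 0.04736 / 0.10982 ≈ 0.431.

0.431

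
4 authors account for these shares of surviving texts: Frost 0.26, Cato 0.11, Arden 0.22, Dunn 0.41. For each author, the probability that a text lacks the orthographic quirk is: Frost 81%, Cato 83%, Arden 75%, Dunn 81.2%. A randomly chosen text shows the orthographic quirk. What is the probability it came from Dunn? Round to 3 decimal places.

Taking complements, P(quirk | each) = Frost 0.19, Cato 0.17, Arden 0.25, Dunn 0.188.
Unnormalized posteriors (prior × likelihood):
  Frost: 0.26 × 0.19 = 0.0494
  Cato: 0.11 × 0.17 = 0.0187
  Arden: 0.22 × 0.25 = 0.055
  Dunn: 0.41 × 0.188 = 0.07708
Total = 0.20018.
P(Dunn | evidence) = 0.07708 / 0.20018 ≈ 0.385.

0.385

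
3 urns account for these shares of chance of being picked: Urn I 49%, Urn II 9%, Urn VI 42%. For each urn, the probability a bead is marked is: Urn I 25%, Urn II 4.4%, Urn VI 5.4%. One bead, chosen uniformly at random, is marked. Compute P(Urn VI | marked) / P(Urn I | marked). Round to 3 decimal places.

Prior × likelihood for each hypothesis:
  Urn I: 0.49 × 0.25 = 0.1225
  Urn II: 0.09 × 0.044 = 0.00396
  Urn VI: 0.42 × 0.054 = 0.02268
Total = 0.14914.
The ratio is 0.02268 / 0.1225 (the normalizer cancels) = 0.185.

0.185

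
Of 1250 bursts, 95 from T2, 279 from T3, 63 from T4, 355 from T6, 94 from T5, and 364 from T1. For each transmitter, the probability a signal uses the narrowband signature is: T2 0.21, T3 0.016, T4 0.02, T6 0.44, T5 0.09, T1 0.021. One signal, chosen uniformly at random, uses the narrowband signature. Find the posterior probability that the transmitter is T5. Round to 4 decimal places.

0.0427

Prior × likelihood for each hypothesis:
  T2: 0.076 × 0.21 = 0.01596
  T3: 0.2232 × 0.016 = 0.0035712
  T4: 0.0504 × 0.02 = 0.001008
  T6: 0.284 × 0.44 = 0.12496
  T5: 0.0752 × 0.09 = 0.006768
  T1: 0.2912 × 0.021 = 0.0061152
Total = 0.1583824.
P(T5 | evidence) = 0.006768 / 0.1583824 ≈ 0.0427.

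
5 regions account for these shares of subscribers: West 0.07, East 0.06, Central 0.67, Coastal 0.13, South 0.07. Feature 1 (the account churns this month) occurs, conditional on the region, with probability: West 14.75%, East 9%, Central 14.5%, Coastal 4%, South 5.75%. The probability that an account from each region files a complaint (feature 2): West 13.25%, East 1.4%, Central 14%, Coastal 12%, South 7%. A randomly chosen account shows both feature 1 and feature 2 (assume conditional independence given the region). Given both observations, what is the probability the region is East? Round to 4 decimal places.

Compute prior × likelihood for every hypothesis:
  West: 0.07 × 0.1475 × 0.1325 = 0.0013680625
  East: 0.06 × 0.09 × 0.014 = 0.0000756
  Central: 0.67 × 0.145 × 0.14 = 0.013601
  Coastal: 0.13 × 0.04 × 0.12 = 0.000624
  South: 0.07 × 0.0575 × 0.07 = 0.00028175
Normalizing constant = 0.0159504125.
P(East | evidence) = 0.0000756 / 0.0159504125 ≈ 0.0047.

0.0047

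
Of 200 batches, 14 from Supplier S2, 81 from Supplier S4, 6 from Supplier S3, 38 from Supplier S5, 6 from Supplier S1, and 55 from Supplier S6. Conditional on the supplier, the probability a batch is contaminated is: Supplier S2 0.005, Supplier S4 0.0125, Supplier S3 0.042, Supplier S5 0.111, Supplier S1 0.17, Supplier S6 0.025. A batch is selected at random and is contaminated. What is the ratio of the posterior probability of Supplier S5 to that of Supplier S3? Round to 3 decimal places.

Compute prior × likelihood for every hypothesis:
  Supplier S2: 0.07 × 0.005 = 0.00035
  Supplier S4: 0.405 × 0.0125 = 0.0050625
  Supplier S3: 0.03 × 0.042 = 0.00126
  Supplier S5: 0.19 × 0.111 = 0.02109
  Supplier S1: 0.03 × 0.17 = 0.0051
  Supplier S6: 0.275 × 0.025 = 0.006875
Total = 0.0397375.
The ratio is 0.02109 / 0.00126 (the normalizer cancels) = 16.738.

16.738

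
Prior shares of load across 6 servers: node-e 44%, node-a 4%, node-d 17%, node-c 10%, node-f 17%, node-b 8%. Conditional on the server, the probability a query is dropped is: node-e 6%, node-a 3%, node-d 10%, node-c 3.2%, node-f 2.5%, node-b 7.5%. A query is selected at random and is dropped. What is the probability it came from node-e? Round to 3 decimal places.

By Bayes' rule, posterior ∝ prior × likelihood:
  node-e: 0.44 × 0.06 = 0.0264
  node-a: 0.04 × 0.03 = 0.0012
  node-d: 0.17 × 0.1 = 0.017
  node-c: 0.1 × 0.032 = 0.0032
  node-f: 0.17 × 0.025 = 0.00425
  node-b: 0.08 × 0.075 = 0.006
Total = 0.05805.
P(node-e | evidence) = 0.0264 / 0.05805 ≈ 0.455.

0.455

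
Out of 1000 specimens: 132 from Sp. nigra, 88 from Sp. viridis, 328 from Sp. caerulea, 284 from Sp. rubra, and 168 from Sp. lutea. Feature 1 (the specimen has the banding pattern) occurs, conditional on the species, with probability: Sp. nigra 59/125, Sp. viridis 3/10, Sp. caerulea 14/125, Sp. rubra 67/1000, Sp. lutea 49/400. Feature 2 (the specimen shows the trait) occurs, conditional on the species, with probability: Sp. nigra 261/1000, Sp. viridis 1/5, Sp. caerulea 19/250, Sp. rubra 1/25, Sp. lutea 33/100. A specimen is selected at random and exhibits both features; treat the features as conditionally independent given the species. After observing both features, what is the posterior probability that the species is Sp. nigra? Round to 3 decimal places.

Prior × likelihood for each hypothesis:
  Sp. nigra: 0.132 × 0.472 × 0.261 = 0.016261344
  Sp. viridis: 0.088 × 0.3 × 0.2 = 0.00528
  Sp. caerulea: 0.328 × 0.112 × 0.076 = 0.002791936
  Sp. rubra: 0.284 × 0.067 × 0.04 = 0.00076112
  Sp. lutea: 0.168 × 0.1225 × 0.33 = 0.0067914
Sum = 0.0318858.
P(Sp. nigra | evidence) = 0.016261344 / 0.0318858 ≈ 0.510.

0.510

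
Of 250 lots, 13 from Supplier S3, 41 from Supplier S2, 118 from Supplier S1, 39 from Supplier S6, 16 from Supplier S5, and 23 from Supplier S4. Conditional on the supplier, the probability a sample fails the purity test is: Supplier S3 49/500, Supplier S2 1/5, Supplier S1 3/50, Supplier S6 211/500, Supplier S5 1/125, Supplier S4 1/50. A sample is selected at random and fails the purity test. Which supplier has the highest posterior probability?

Prior × likelihood for each hypothesis:
  Supplier S3: 0.052 × 0.098 = 0.005096
  Supplier S2: 0.164 × 0.2 = 0.0328
  Supplier S1: 0.472 × 0.06 = 0.02832
  Supplier S6: 0.156 × 0.422 = 0.065832
  Supplier S5: 0.064 × 0.008 = 0.000512
  Supplier S4: 0.092 × 0.02 = 0.00184
Normalizing constant = 0.1344.
Largest term belongs to Supplier S6, so Supplier S6 is most probable.

Supplier S6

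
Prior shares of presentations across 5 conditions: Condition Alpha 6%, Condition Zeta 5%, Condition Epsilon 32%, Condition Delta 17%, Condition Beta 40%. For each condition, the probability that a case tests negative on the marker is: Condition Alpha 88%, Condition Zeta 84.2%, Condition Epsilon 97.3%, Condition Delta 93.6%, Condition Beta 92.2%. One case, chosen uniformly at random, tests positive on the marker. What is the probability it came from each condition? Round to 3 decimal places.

Taking complements, P(marker-positive | each) = Condition Alpha 0.12, Condition Zeta 0.158, Condition Epsilon 0.027, Condition Delta 0.064, Condition Beta 0.078.
Unnormalized posteriors (prior × likelihood):
  Condition Alpha: 0.06 × 0.12 = 0.0072
  Condition Zeta: 0.05 × 0.158 = 0.0079
  Condition Epsilon: 0.32 × 0.027 = 0.00864
  Condition Delta: 0.17 × 0.064 = 0.01088
  Condition Beta: 0.4 × 0.078 = 0.0312
Sum = 0.06582.
P(Condition Alpha | marker-positive) = 0.0072/0.06582 ≈ 0.109
P(Condition Zeta | marker-positive) = 0.0079/0.06582 ≈ 0.120
P(Condition Epsilon | marker-positive) = 0.00864/0.06582 ≈ 0.131
P(Condition Delta | marker-positive) = 0.01088/0.06582 ≈ 0.165
P(Condition Beta | marker-positive) = 0.0312/0.06582 ≈ 0.474

Condition Alpha 0.109, Condition Zeta 0.120, Condition Epsilon 0.131, Condition Delta 0.165, Condition Beta 0.474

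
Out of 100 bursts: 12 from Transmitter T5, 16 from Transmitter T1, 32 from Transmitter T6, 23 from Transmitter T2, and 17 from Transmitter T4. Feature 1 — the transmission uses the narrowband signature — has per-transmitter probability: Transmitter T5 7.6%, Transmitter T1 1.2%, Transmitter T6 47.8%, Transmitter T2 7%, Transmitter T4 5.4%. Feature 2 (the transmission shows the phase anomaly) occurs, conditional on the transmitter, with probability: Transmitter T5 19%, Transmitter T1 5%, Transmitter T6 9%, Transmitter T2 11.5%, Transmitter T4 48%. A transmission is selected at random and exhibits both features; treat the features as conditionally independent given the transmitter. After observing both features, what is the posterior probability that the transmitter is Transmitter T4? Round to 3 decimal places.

Prior × likelihood for each hypothesis:
  Transmitter T5: 0.12 × 0.076 × 0.19 = 0.0017328
  Transmitter T1: 0.16 × 0.012 × 0.05 = 0.000096
  Transmitter T6: 0.32 × 0.478 × 0.09 = 0.0137664
  Transmitter T2: 0.23 × 0.07 × 0.115 = 0.0018515
  Transmitter T4: 0.17 × 0.054 × 0.48 = 0.0044064
Normalizing constant = 0.0218531.
P(Transmitter T4 | evidence) = 0.0044064 / 0.0218531 ≈ 0.202.

0.202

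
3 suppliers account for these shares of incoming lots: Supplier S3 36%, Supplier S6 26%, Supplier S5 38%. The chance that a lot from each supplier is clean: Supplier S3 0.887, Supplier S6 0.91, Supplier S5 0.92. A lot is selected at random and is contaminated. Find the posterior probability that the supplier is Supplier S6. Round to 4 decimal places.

Taking complements, P(contaminated | each) = Supplier S3 0.113, Supplier S6 0.09, Supplier S5 0.08.
Unnormalized posteriors (prior × likelihood):
  Supplier S3: 0.36 × 0.113 = 0.04068
  Supplier S6: 0.26 × 0.09 = 0.0234
  Supplier S5: 0.38 × 0.08 = 0.0304
Total = 0.09448.
P(Supplier S6 | evidence) = 0.0234 / 0.09448 ≈ 0.2477.

0.2477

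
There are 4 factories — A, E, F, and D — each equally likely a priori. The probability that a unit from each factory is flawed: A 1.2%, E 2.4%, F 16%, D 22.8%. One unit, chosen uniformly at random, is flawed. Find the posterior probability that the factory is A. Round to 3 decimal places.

0.028

Since the prior is uniform, the posterior is proportional to the likelihood:
  A: 0.012
  E: 0.024
  F: 0.16
  D: 0.228
Total = 0.424.
P(A | evidence) = 0.012 / 0.424 ≈ 0.028.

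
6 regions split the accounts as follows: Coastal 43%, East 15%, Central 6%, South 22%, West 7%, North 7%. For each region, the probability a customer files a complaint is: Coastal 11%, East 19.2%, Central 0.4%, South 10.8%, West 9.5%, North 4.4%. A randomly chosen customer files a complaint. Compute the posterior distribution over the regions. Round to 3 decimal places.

Unnormalized posteriors (prior × likelihood):
  Coastal: 0.43 × 0.11 = 0.0473
  East: 0.15 × 0.192 = 0.0288
  Central: 0.06 × 0.004 = 0.00024
  South: 0.22 × 0.108 = 0.02376
  West: 0.07 × 0.095 = 0.00665
  North: 0.07 × 0.044 = 0.00308
Total = 0.10983.
P(Coastal | complaint) = 0.0473/0.10983 ≈ 0.431
P(East | complaint) = 0.0288/0.10983 ≈ 0.262
P(Central | complaint) = 0.00024/0.10983 ≈ 0.002
P(South | complaint) = 0.02376/0.10983 ≈ 0.216
P(West | complaint) = 0.00665/0.10983 ≈ 0.061
P(North | complaint) = 0.00308/0.10983 ≈ 0.028
(Check: 0.431+0.262+0.002+0.216+0.061+0.028 = 1.000.)

Coastal 0.431, East 0.262, Central 0.002, South 0.216, West 0.061, North 0.028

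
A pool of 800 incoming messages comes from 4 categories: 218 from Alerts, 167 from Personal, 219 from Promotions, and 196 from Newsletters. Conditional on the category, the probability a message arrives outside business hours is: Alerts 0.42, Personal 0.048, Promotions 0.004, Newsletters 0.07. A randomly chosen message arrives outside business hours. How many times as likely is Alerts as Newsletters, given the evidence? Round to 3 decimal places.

6.673

Unnormalized posteriors (prior × likelihood):
  Alerts: 0.2725 × 0.42 = 0.11445
  Personal: 0.20875 × 0.048 = 0.01002
  Promotions: 0.27375 × 0.004 = 0.001095
  Newsletters: 0.245 × 0.07 = 0.01715
Total = 0.142715.
The ratio is 0.11445 / 0.01715 (the normalizer cancels) = 6.673.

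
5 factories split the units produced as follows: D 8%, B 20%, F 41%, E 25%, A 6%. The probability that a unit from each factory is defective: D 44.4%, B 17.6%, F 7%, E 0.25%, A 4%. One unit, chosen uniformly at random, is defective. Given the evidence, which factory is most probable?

Unnormalized posteriors (prior × likelihood):
  D: 0.08 × 0.444 = 0.03552
  B: 0.2 × 0.176 = 0.0352
  F: 0.41 × 0.07 = 0.0287
  E: 0.25 × 0.0025 = 0.000625
  A: 0.06 × 0.04 = 0.0024
Total = 0.102445.
Largest term belongs to D, so D is most probable.

D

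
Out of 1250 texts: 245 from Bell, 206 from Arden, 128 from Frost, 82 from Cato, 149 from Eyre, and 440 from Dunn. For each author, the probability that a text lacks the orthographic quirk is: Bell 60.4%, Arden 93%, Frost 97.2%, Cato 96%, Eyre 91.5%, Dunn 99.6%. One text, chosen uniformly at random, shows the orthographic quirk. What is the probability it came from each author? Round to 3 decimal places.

Bell 0.731, Arden 0.109, Frost 0.027, Cato 0.025, Eyre 0.095, Dunn 0.013

Taking complements, P(quirk | each) = Bell 0.396, Arden 0.07, Frost 0.028, Cato 0.04, Eyre 0.085, Dunn 0.004.
Compute prior × likelihood for every hypothesis:
  Bell: 0.196 × 0.396 = 0.077616
  Arden: 0.1648 × 0.07 = 0.011536
  Frost: 0.1024 × 0.028 = 0.0028672
  Cato: 0.0656 × 0.04 = 0.002624
  Eyre: 0.1192 × 0.085 = 0.010132
  Dunn: 0.352 × 0.004 = 0.001408
Sum = 0.1061832.
P(Bell | quirk) = 0.077616/0.1061832 ≈ 0.731
P(Arden | quirk) = 0.011536/0.1061832 ≈ 0.109
P(Frost | quirk) = 0.0028672/0.1061832 ≈ 0.027
P(Cato | quirk) = 0.002624/0.1061832 ≈ 0.025
P(Eyre | quirk) = 0.010132/0.1061832 ≈ 0.095
P(Dunn | quirk) = 0.001408/0.1061832 ≈ 0.013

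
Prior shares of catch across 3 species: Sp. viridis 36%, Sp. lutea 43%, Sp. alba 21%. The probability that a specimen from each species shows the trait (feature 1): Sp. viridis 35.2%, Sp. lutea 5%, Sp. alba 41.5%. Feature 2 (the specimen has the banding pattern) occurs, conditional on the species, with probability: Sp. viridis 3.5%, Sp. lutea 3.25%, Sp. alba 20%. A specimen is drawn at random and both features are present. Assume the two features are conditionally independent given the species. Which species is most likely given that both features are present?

By Bayes' rule, posterior ∝ prior × likelihood:
  Sp. viridis: 0.36 × 0.352 × 0.035 = 0.0044352
  Sp. lutea: 0.43 × 0.05 × 0.0325 = 0.00069875
  Sp. alba: 0.21 × 0.415 × 0.2 = 0.01743
Total = 0.02256395.
Largest term belongs to Sp. alba, so Sp. alba is most probable.

Sp. alba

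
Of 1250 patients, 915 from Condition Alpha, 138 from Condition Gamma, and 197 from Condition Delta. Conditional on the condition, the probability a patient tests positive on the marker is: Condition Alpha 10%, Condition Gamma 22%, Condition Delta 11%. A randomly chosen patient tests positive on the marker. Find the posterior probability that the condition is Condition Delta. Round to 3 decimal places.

0.151

By Bayes' rule, posterior ∝ prior × likelihood:
  Condition Alpha: 0.732 × 0.1 = 0.0732
  Condition Gamma: 0.1104 × 0.22 = 0.024288
  Condition Delta: 0.1576 × 0.11 = 0.017336
Total = 0.114824.
P(Condition Delta | evidence) = 0.017336 / 0.114824 ≈ 0.151.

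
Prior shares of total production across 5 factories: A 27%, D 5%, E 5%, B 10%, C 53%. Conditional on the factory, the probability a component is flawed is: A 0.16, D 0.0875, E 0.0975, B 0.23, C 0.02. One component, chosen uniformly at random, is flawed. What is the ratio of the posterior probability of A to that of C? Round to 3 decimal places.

Unnormalized posteriors (prior × likelihood):
  A: 0.27 × 0.16 = 0.0432
  D: 0.05 × 0.0875 = 0.004375
  E: 0.05 × 0.0975 = 0.004875
  B: 0.1 × 0.23 = 0.023
  C: 0.53 × 0.02 = 0.0106
Total = 0.08605.
The ratio is 0.0432 / 0.0106 (the normalizer cancels) = 4.075.

4.075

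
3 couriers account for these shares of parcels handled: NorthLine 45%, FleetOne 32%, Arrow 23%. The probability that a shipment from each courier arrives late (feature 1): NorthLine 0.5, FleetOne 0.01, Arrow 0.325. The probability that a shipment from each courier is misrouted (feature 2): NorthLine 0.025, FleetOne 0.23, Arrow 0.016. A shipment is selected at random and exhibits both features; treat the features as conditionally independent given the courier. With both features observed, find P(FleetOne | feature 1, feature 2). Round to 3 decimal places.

Compute prior × likelihood for every hypothesis:
  NorthLine: 0.45 × 0.5 × 0.025 = 0.005625
  FleetOne: 0.32 × 0.01 × 0.23 = 0.000736
  Arrow: 0.23 × 0.325 × 0.016 = 0.001196
Normalizing constant = 0.007557.
P(FleetOne | evidence) = 0.000736 / 0.007557 ≈ 0.097.

0.097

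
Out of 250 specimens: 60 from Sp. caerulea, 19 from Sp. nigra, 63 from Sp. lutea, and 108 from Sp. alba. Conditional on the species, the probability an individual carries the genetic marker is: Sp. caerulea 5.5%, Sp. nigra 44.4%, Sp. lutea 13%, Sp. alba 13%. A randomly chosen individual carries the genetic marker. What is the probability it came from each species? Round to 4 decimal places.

Unnormalized posteriors (prior × likelihood):
  Sp. caerulea: 0.24 × 0.055 = 0.0132
  Sp. nigra: 0.076 × 0.444 = 0.033744
  Sp. lutea: 0.252 × 0.13 = 0.03276
  Sp. alba: 0.432 × 0.13 = 0.05616
Normalizing constant = 0.135864.
P(Sp. caerulea | marker) = 0.0132/0.135864 ≈ 0.0972
P(Sp. nigra | marker) = 0.033744/0.135864 ≈ 0.2484
P(Sp. lutea | marker) = 0.03276/0.135864 ≈ 0.2411
P(Sp. alba | marker) = 0.05616/0.135864 ≈ 0.4134
(Check: 0.0972+0.2484+0.2411+0.4134 = 1.0001.)

Sp. caerulea 0.0972, Sp. nigra 0.2484, Sp. lutea 0.2411, Sp. alba 0.4134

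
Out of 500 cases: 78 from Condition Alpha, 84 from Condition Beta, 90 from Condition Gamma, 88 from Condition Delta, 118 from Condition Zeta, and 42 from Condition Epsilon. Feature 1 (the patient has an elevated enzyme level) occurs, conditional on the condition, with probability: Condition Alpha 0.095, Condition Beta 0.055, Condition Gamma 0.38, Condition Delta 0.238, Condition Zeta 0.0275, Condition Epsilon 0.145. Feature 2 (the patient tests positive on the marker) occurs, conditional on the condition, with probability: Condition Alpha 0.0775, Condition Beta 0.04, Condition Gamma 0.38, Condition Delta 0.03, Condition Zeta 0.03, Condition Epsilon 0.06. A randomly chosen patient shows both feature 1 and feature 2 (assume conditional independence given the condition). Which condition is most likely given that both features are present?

Condition Gamma

Unnormalized posteriors (prior × likelihood):
  Condition Alpha: 0.156 × 0.095 × 0.0775 = 0.00114855
  Condition Beta: 0.168 × 0.055 × 0.04 = 0.0003696
  Condition Gamma: 0.18 × 0.38 × 0.38 = 0.025992
  Condition Delta: 0.176 × 0.238 × 0.03 = 0.00125664
  Condition Zeta: 0.236 × 0.0275 × 0.03 = 0.0001947
  Condition Epsilon: 0.084 × 0.145 × 0.06 = 0.0007308
Normalizing constant = 0.02969229.
Largest term belongs to Condition Gamma, so Condition Gamma is most probable.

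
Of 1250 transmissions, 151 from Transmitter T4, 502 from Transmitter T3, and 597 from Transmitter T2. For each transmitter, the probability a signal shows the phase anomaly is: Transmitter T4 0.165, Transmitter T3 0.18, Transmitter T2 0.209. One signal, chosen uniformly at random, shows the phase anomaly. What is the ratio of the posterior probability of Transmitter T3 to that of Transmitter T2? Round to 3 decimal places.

By Bayes' rule, posterior ∝ prior × likelihood:
  Transmitter T4: 0.1208 × 0.165 = 0.019932
  Transmitter T3: 0.4016 × 0.18 = 0.072288
  Transmitter T2: 0.4776 × 0.209 = 0.0998184
Normalizing constant = 0.1920384.
The ratio is 0.072288 / 0.0998184 (the normalizer cancels) = 0.724.

0.724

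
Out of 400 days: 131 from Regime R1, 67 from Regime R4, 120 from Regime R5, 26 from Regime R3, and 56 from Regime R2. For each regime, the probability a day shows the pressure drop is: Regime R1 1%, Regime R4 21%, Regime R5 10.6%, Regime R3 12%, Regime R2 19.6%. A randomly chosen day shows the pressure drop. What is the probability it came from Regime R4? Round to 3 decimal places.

Unnormalized posteriors (prior × likelihood):
  Regime R1: 0.3275 × 0.01 = 0.003275
  Regime R4: 0.1675 × 0.21 = 0.035175
  Regime R5: 0.3 × 0.106 = 0.0318
  Regime R3: 0.065 × 0.12 = 0.0078
  Regime R2: 0.14 × 0.196 = 0.02744
Sum = 0.10549.
P(Regime R4 | evidence) = 0.035175 / 0.10549 ≈ 0.333.

0.333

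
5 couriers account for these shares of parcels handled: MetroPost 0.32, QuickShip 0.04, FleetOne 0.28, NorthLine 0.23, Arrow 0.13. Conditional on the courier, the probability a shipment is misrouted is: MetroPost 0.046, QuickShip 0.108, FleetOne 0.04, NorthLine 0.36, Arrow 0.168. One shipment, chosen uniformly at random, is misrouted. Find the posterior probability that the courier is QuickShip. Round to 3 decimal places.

Prior × likelihood for each hypothesis:
  MetroPost: 0.32 × 0.046 = 0.01472
  QuickShip: 0.04 × 0.108 = 0.00432
  FleetOne: 0.28 × 0.04 = 0.0112
  NorthLine: 0.23 × 0.36 = 0.0828
  Arrow: 0.13 × 0.168 = 0.02184
Total = 0.13488.
P(QuickShip | evidence) = 0.00432 / 0.13488 ≈ 0.032.

0.032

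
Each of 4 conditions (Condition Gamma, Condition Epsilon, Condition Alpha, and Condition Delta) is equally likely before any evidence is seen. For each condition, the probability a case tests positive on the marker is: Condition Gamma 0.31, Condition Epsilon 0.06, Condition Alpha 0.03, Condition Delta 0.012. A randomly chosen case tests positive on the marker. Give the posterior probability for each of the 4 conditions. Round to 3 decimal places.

Since the prior is uniform, the posterior is proportional to the likelihood:
  Condition Gamma: 0.31
  Condition Epsilon: 0.06
  Condition Alpha: 0.03
  Condition Delta: 0.012
Total = 0.412.
P(Condition Gamma | marker-positive) = 0.31/0.412 ≈ 0.752
P(Condition Epsilon | marker-positive) = 0.06/0.412 ≈ 0.146
P(Condition Alpha | marker-positive) = 0.03/0.412 ≈ 0.073
P(Condition Delta | marker-positive) = 0.012/0.412 ≈ 0.029
(Check: 0.752+0.146+0.073+0.029 = 1.000.)

Condition Gamma 0.752, Condition Epsilon 0.146, Condition Alpha 0.073, Condition Delta 0.029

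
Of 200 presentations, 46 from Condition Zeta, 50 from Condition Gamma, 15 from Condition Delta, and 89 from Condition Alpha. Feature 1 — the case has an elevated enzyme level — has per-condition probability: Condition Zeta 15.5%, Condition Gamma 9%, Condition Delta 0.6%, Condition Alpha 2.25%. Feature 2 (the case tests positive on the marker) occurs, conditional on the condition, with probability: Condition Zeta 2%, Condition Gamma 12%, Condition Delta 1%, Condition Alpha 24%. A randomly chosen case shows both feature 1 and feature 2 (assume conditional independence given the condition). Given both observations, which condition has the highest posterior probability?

Condition Gamma

Prior × likelihood for each hypothesis:
  Condition Zeta: 0.23 × 0.155 × 0.02 = 0.000713
  Condition Gamma: 0.25 × 0.09 × 0.12 = 0.0027
  Condition Delta: 0.075 × 0.006 × 0.01 = 0.0000045
  Condition Alpha: 0.445 × 0.0225 × 0.24 = 0.002403
Total = 0.0058205.
Largest term belongs to Condition Gamma, so Condition Gamma is most probable.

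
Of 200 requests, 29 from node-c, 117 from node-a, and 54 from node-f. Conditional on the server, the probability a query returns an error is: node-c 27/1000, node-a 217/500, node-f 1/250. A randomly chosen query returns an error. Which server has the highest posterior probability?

node-a

Compute prior × likelihood for every hypothesis:
  node-c: 0.145 × 0.027 = 0.003915
  node-a: 0.585 × 0.434 = 0.25389
  node-f: 0.27 × 0.004 = 0.00108
Total = 0.258885.
Largest term belongs to node-a, so node-a is most probable.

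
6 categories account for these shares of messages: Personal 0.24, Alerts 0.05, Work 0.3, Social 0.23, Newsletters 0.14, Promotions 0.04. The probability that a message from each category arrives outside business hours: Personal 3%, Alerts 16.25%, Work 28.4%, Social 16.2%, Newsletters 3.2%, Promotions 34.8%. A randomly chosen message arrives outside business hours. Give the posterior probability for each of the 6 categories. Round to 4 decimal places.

Compute prior × likelihood for every hypothesis:
  Personal: 0.24 × 0.03 = 0.0072
  Alerts: 0.05 × 0.1625 = 0.008125
  Work: 0.3 × 0.284 = 0.0852
  Social: 0.23 × 0.162 = 0.03726
  Newsletters: 0.14 × 0.032 = 0.00448
  Promotions: 0.04 × 0.348 = 0.01392
Normalizing constant = 0.156185.
P(Personal | off-hours) = 0.0072/0.156185 ≈ 0.0461
P(Alerts | off-hours) = 0.008125/0.156185 ≈ 0.0520
P(Work | off-hours) = 0.0852/0.156185 ≈ 0.5455
P(Social | off-hours) = 0.03726/0.156185 ≈ 0.2386
P(Newsletters | off-hours) = 0.00448/0.156185 ≈ 0.0287
P(Promotions | off-hours) = 0.01392/0.156185 ≈ 0.0891

Personal 0.0461, Alerts 0.0520, Work 0.5455, Social 0.2386, Newsletters 0.0287, Promotions 0.0891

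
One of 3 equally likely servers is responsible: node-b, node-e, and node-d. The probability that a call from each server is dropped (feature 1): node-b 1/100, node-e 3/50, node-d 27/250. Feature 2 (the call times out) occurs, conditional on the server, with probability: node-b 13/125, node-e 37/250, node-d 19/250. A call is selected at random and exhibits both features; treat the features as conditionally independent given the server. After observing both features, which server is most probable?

With a uniform prior (1/3 each), posterior ∝ likelihood:
  node-b: 0.01 × 0.104 = 0.00104
  node-e: 0.06 × 0.148 = 0.00888
  node-d: 0.108 × 0.076 = 0.008208
Total = 0.018128.
Largest term belongs to node-e, so node-e is most probable.

node-e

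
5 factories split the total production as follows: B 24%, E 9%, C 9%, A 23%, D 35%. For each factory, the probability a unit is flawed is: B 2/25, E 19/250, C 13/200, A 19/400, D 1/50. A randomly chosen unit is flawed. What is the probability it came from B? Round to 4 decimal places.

Prior × likelihood for each hypothesis:
  B: 0.24 × 0.08 = 0.0192
  E: 0.09 × 0.076 = 0.00684
  C: 0.09 × 0.065 = 0.00585
  A: 0.23 × 0.0475 = 0.010925
  D: 0.35 × 0.02 = 0.007
Normalizing constant = 0.049815.
P(B | evidence) = 0.0192 / 0.049815 ≈ 0.3854.

0.3854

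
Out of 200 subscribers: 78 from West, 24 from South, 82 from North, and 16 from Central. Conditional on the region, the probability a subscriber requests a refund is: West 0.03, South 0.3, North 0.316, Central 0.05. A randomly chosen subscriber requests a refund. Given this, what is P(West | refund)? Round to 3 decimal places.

Compute prior × likelihood for every hypothesis:
  West: 0.39 × 0.03 = 0.0117
  South: 0.12 × 0.3 = 0.036
  North: 0.41 × 0.316 = 0.12956
  Central: 0.08 × 0.05 = 0.004
Total = 0.18126.
P(West | evidence) = 0.0117 / 0.18126 ≈ 0.065.

0.065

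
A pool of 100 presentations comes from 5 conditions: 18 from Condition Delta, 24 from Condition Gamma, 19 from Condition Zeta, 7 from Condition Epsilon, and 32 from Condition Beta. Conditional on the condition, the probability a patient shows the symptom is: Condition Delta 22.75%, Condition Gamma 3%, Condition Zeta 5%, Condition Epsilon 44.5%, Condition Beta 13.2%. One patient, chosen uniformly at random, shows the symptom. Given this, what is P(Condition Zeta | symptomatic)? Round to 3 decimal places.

0.072

Prior × likelihood for each hypothesis:
  Condition Delta: 0.18 × 0.2275 = 0.04095
  Condition Gamma: 0.24 × 0.03 = 0.0072
  Condition Zeta: 0.19 × 0.05 = 0.0095
  Condition Epsilon: 0.07 × 0.445 = 0.03115
  Condition Beta: 0.32 × 0.132 = 0.04224
Normalizing constant = 0.13104.
P(Condition Zeta | evidence) = 0.0095 / 0.13104 ≈ 0.072.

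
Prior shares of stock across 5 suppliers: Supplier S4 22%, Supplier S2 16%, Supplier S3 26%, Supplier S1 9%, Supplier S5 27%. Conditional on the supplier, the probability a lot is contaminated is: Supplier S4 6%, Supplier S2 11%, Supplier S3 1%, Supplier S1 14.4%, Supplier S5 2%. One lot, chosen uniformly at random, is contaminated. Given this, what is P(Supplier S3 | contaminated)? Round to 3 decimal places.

0.050

Compute prior × likelihood for every hypothesis:
  Supplier S4: 0.22 × 0.06 = 0.0132
  Supplier S2: 0.16 × 0.11 = 0.0176
  Supplier S3: 0.26 × 0.01 = 0.0026
  Supplier S1: 0.09 × 0.144 = 0.01296
  Supplier S5: 0.27 × 0.02 = 0.0054
Normalizing constant = 0.05176.
P(Supplier S3 | evidence) = 0.0026 / 0.05176 ≈ 0.050.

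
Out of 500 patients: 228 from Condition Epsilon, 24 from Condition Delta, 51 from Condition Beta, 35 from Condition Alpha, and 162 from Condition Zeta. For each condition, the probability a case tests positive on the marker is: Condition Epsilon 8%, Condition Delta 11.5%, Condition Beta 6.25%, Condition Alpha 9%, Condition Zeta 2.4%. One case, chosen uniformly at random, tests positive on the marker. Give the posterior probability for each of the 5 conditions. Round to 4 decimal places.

Compute prior × likelihood for every hypothesis:
  Condition Epsilon: 0.456 × 0.08 = 0.03648
  Condition Delta: 0.048 × 0.115 = 0.00552
  Condition Beta: 0.102 × 0.0625 = 0.006375
  Condition Alpha: 0.07 × 0.09 = 0.0063
  Condition Zeta: 0.324 × 0.024 = 0.007776
Normalizing constant = 0.062451.
P(Condition Epsilon | marker-positive) = 0.03648/0.062451 ≈ 0.5841
P(Condition Delta | marker-positive) = 0.00552/0.062451 ≈ 0.0884
P(Condition Beta | marker-positive) = 0.006375/0.062451 ≈ 0.1021
P(Condition Alpha | marker-positive) = 0.0063/0.062451 ≈ 0.1009
P(Condition Zeta | marker-positive) = 0.007776/0.062451 ≈ 0.1245
(Check: 0.5841+0.0884+0.1021+0.1009+0.1245 = 1.0000.)

Condition Epsilon 0.5841, Condition Delta 0.0884, Condition Beta 0.1021, Condition Alpha 0.1009, Condition Zeta 0.1245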